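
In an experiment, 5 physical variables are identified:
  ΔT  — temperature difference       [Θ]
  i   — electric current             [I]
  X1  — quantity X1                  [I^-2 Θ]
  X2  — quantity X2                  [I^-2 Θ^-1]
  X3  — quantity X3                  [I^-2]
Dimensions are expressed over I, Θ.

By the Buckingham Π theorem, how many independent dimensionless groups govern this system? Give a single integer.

3

Exponent matrix [I,Θ] × [ΔT,i,X1,X2,X3]:
  I: [ 0  1 -2 -2 -2]
  Θ: [ 1  0  1 -1  0]
Echelon form has 2 nonzero rows (pivots: ΔT,i)
Π count = n − r = 5 − 2 = 3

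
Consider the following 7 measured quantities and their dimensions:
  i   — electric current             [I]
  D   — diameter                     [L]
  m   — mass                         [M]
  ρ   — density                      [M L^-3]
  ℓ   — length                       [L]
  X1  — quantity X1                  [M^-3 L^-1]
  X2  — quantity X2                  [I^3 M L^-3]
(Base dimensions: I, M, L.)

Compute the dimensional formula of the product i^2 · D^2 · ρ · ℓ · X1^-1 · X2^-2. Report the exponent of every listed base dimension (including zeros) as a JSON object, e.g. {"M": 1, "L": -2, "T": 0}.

Write exponents as rows I,M,L / cols i,D,m,ρ,ℓ,X1,X2:
  I: [ 1  0  0  0  0  0  3]
  M: [ 0  0  1  1  0 -3  1]
  L: [ 0  1  0 -3  1 -1 -3]
  [I]: (2)·1+(2)·0+(1)·0+(1)·0+(-1)·0+(-2)·3 = -4
  [M]: (2)·0+(2)·0+(1)·1+(1)·0+(-1)·-3+(-2)·1 = 2
  [L]: (2)·0+(2)·1+(1)·-3+(1)·1+(-1)·-1+(-2)·-3 = 7
⇒ I^-4 M^2 L^7

{"I": -4, "M": 2, "L": 7}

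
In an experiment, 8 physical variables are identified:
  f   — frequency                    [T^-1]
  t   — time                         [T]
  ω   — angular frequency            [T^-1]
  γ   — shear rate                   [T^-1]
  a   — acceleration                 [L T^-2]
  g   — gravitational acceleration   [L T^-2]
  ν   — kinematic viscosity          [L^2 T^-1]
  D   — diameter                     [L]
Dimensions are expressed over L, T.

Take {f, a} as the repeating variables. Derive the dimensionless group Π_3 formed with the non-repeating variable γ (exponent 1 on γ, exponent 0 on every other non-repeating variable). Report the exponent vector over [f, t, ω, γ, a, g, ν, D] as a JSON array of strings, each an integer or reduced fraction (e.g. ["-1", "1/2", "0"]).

["-1", "0", "0", "1", "0", "0", "0", "0"]

Exponent matrix [L,T] × [f,t,ω,γ,a,g,ν,D]:
  L: [ 0  0  0  0  1  1  2  1]
  T: [-1  1 -1 -1 -2 -2 -1  0]
Row reduction gives pivot columns f,a; rank = 2
Pivot set = {f,a}, free = {t,ω,γ,g,ν,D}
RREF:
  r0: [   1   -1    1    1    0    0   -3   -2]
  r1: [   0    0    0    0    1    1    2    1]
Fix exponent of γ at 1, t at 0, ω at 0, g at 0, ν at 0, D at 0; solve each RREF row for its pivot's exponent:
  r0: exp(f) + (1)·1 = 0 ⇒ exp(f) = -1
  r1: exp(a) + (0)·1 = 0 ⇒ exp(a) = 0
Π_3 = f^-1 · γ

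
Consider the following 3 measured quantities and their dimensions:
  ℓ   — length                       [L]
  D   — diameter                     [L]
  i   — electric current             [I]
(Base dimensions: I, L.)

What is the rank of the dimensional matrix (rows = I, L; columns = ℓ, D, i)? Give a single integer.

Dimensional matrix (I×L by ℓ×D×i):
  I: [ 0  0  1]
  L: [ 1  1  0]
Row reduction gives pivot columns ℓ,i; rank = 2

2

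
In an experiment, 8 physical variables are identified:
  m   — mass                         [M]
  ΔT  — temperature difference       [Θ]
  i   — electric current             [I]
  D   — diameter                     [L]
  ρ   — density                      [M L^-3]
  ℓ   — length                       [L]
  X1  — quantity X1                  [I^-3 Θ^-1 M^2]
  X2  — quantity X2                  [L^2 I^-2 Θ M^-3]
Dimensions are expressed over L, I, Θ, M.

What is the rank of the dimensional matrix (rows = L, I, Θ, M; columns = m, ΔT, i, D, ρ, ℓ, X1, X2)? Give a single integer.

4

Exponent matrix [L,I,Θ,M] × [m,ΔT,i,D,ρ,ℓ,X1,X2]:
  L: [ 0  0  0  1 -3  1  0  2]
  I: [ 0  0  1  0  0  0 -3 -2]
  Θ: [ 0  1  0  0  0  0 -1  1]
  M: [ 1  0  0  0  1  0  2 -3]
Row reduction gives pivot columns m,ΔT,i,D; rank = 4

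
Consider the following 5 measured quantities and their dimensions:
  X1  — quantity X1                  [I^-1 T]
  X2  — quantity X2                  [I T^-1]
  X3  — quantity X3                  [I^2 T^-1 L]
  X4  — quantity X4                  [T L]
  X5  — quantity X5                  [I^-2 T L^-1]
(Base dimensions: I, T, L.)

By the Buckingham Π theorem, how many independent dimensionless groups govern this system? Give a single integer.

3

Dimensional matrix (I×T×L by X1×X2×X3×X4×X5):
  I: [-1  1  2  0 -2]
  T: [ 1 -1 -1  1  1]
  L: [ 0  0  1  1 -1]
RREF → pivots at {X1,X3} ⇒ r = 2
n=5, r=2 ⇒ 3 dimensionless groups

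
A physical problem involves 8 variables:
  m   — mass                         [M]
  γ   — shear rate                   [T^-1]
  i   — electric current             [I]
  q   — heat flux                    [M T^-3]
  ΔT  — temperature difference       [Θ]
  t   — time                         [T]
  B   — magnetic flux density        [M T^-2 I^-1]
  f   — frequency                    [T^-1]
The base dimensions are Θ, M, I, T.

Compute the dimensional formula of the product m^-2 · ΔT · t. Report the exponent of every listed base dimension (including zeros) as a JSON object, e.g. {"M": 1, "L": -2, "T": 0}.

Write exponents as rows Θ,M,I,T / cols m,γ,i,q,ΔT,t,B,f:
  Θ: [ 0  0  0  0  1  0  0  0]
  M: [ 1  0  0  1  0  0  1  0]
  I: [ 0  0  1  0  0  0 -1  0]
  T: [ 0 -1  0 -3  0  1 -2 -1]
  [Θ]: (-2)·0+(1)·1+(1)·0 = 1
  [M]: (-2)·1+(1)·0+(1)·0 = -2
  [I]: (-2)·0+(1)·0+(1)·0 = 0
  [T]: (-2)·0+(1)·0+(1)·1 = 1
⇒ Θ M^-2 T

{"Θ": 1, "M": -2, "I": 0, "T": 1}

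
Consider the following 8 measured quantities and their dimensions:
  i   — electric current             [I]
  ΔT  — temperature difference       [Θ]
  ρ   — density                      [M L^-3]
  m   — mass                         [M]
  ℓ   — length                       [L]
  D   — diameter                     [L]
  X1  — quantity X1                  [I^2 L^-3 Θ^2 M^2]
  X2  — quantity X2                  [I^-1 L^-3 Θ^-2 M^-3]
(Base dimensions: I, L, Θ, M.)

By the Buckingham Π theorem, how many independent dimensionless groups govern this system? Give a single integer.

4

Write exponents as rows I,L,Θ,M / cols i,ΔT,ρ,m,ℓ,D,X1,X2:
  I: [ 1  0  0  0  0  0  2 -1]
  L: [ 0  0 -3  0  1  1 -3 -3]
  Θ: [ 0  1  0  0  0  0  2 -2]
  M: [ 0  0  1  1  0  0  2 -3]
Row reduction gives pivot columns i,ΔT,ρ,m; rank = 4
Π count = n − r = 8 − 4 = 4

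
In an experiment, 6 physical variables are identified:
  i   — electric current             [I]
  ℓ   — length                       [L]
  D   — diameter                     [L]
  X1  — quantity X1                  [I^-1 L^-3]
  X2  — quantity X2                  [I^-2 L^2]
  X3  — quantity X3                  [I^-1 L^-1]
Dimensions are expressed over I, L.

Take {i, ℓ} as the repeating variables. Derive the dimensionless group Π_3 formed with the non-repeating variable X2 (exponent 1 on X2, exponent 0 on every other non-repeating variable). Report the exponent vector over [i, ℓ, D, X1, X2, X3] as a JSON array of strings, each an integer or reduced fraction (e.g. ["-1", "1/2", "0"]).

Exponent matrix [I,L] × [i,ℓ,D,X1,X2,X3]:
  I: [ 1  0  0 -1 -2 -1]
  L: [ 0  1  1 -3  2 -1]
Row reduction gives pivot columns i,ℓ; rank = 2
Pivot set = {i,ℓ}, free = {D,X1,X2,X3}
RREF:
  r0: [   1    0    0   -1   -2   -1]
  r1: [   0    1    1   -3    2   -1]
Fix exponent of X2 at 1, D at 0, X1 at 0, X3 at 0; solve each RREF row for its pivot's exponent:
  r0: exp(i) + (-2)·1 = 0 ⇒ exp(i) = 2
  r1: exp(ℓ) + (2)·1 = 0 ⇒ exp(ℓ) = -2
Π_3 = i^2 · ℓ^-2 · X2

["2", "-2", "0", "0", "1", "0"]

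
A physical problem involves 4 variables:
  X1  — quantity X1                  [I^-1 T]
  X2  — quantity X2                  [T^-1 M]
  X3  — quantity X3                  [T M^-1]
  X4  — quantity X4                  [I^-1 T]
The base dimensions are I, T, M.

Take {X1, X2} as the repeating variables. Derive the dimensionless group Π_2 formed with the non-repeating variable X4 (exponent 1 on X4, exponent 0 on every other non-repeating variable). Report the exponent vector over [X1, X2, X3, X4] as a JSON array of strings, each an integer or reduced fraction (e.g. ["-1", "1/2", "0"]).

["-1", "0", "0", "1"]

Write exponents as rows I,T,M / cols X1,X2,X3,X4:
  I: [-1  0  0 -1]
  T: [ 1 -1  1  1]
  M: [ 0  1 -1  0]
Echelon form has 2 nonzero rows (pivots: X1,X2)
Repeat: X1,X2; free: X3,X4
RREF:
  r0: [   1    0    0    1]
  r1: [   0    1   -1    0]
  r2: [   0    0    0    0]
Fix exponent of X4 at 1, X3 at 0; solve each RREF row for its pivot's exponent:
  r0: exp(X1) + (1)·1 = 0 ⇒ exp(X1) = -1
  r1: exp(X2) + (0)·1 = 0 ⇒ exp(X2) = 0
Π_2 = X1^-1 · X4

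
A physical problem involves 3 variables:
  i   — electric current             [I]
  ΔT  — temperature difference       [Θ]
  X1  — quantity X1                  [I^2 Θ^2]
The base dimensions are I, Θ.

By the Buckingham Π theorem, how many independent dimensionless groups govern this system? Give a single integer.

Write exponents as rows I,Θ / cols i,ΔT,X1:
  I: [ 1  0  2]
  Θ: [ 0  1  2]
Echelon form has 2 nonzero rows (pivots: i,ΔT)
n=3, r=2 ⇒ 1 dimensionless group

1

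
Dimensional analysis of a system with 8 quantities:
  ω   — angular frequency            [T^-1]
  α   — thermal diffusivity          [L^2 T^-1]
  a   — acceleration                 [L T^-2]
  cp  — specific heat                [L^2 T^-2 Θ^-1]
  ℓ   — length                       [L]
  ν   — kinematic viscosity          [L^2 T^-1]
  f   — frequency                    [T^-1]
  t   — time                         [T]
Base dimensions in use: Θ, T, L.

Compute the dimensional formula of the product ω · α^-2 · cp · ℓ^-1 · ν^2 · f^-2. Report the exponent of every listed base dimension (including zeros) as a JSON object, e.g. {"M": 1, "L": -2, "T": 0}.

{"Θ": -1, "T": -1, "L": 1}

Write exponents as rows Θ,T,L / cols ω,α,a,cp,ℓ,ν,f,t:
  Θ: [ 0  0  0 -1  0  0  0  0]
  T: [-1 -1 -2 -2  0 -1 -1  1]
  L: [ 0  2  1  2  1  2  0  0]
  [Θ]: (1)·0+(-2)·0+(1)·-1+(-1)·0+(2)·0+(-2)·0 = -1
  [T]: (1)·-1+(-2)·-1+(1)·-2+(-1)·0+(2)·-1+(-2)·-1 = -1
  [L]: (1)·0+(-2)·2+(1)·2+(-1)·1+(2)·2+(-2)·0 = 1
⇒ Θ^-1 T^-1 L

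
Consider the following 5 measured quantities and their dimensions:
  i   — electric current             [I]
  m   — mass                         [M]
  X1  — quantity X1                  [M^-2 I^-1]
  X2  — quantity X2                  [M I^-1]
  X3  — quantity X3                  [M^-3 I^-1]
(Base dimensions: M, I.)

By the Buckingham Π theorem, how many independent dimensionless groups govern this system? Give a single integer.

Dimensional matrix (M×I by i×m×X1×X2×X3):
  M: [ 0  1 -2  1 -3]
  I: [ 1  0 -1 -1 -1]
Echelon form has 2 nonzero rows (pivots: i,m)
n=5, r=2 ⇒ 3 dimensionless groups

3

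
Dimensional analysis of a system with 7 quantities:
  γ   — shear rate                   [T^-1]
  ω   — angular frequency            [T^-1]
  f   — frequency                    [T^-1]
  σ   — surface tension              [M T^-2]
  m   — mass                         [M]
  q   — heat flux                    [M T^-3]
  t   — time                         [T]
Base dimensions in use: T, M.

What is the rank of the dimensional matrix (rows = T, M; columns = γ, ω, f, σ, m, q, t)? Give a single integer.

2

Write exponents as rows T,M / cols γ,ω,f,σ,m,q,t:
  T: [-1 -1 -1 -2  0 -3  1]
  M: [ 0  0  0  1  1  1  0]
Echelon form has 2 nonzero rows (pivots: γ,σ)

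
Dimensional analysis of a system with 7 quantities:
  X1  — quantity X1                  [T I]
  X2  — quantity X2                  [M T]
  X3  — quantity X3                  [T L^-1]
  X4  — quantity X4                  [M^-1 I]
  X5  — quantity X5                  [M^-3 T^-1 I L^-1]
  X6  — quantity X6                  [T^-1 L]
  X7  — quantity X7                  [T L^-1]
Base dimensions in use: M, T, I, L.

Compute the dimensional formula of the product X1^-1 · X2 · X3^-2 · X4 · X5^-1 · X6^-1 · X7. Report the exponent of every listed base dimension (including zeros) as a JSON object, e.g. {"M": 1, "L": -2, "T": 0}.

Dimensional matrix (M×T×I×L by X1×X2×X3×X4×X5×X6×X7):
  M: [ 0  1  0 -1 -3  0  0]
  T: [ 1  1  1  0 -1 -1  1]
  I: [ 1  0  0  1  1  0  0]
  L: [ 0  0 -1  0 -1  1 -1]
  [M]: (-1)·0+(1)·1+(-2)·0+(1)·-1+(-1)·-3+(-1)·0+(1)·0 = 3
  [T]: (-1)·1+(1)·1+(-2)·1+(1)·0+(-1)·-1+(-1)·-1+(1)·1 = 1
  [I]: (-1)·1+(1)·0+(-2)·0+(1)·1+(-1)·1+(-1)·0+(1)·0 = -1
  [L]: (-1)·0+(1)·0+(-2)·-1+(1)·0+(-1)·-1+(-1)·1+(1)·-1 = 1
⇒ M^3 T I^-1 L

{"M": 3, "T": 1, "I": -1, "L": 1}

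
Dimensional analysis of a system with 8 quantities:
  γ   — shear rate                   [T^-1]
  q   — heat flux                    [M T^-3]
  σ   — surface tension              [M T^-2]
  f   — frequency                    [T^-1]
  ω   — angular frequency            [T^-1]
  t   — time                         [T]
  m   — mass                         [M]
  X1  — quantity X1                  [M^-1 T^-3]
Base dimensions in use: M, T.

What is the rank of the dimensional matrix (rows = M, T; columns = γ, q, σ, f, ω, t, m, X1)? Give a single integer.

2

Exponent matrix [M,T] × [γ,q,σ,f,ω,t,m,X1]:
  M: [ 0  1  1  0  0  0  1 -1]
  T: [-1 -3 -2 -1 -1  1  0 -3]
RREF → pivots at {γ,q} ⇒ r = 2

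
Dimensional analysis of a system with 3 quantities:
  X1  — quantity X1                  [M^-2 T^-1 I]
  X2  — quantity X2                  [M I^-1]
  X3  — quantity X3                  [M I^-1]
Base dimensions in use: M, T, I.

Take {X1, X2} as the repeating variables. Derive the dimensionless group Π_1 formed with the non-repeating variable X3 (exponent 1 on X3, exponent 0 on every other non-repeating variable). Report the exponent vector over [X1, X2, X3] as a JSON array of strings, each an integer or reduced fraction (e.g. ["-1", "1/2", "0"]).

Exponent matrix [M,T,I] × [X1,X2,X3]:
  M: [-2  1  1]
  T: [-1  0  0]
  I: [ 1 -1 -1]
RREF → pivots at {X1,X2} ⇒ r = 2
Repeat: X1,X2; free: X3
RREF:
  r0: [   1    0    0]
  r1: [   0    1    1]
  r2: [   0    0    0]
Fix exponent of X3 at 1; solve each RREF row for its pivot's exponent:
  r0: exp(X1) + (0)·1 = 0 ⇒ exp(X1) = 0
  r1: exp(X2) + (1)·1 = 0 ⇒ exp(X2) = -1
Π_1 = X2^-1 · X3

["0", "-1", "1"]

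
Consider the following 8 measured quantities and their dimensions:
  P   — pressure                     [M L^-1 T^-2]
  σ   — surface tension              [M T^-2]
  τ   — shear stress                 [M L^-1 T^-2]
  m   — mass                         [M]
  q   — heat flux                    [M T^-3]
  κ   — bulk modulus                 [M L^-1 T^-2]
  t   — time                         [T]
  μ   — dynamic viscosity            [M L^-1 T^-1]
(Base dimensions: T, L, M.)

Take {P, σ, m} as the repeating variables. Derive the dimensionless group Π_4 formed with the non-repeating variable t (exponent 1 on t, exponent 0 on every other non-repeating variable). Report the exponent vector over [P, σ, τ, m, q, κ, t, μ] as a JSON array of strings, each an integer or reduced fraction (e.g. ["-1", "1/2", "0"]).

["0", "1/2", "0", "-1/2", "0", "0", "1", "0"]

Dimensional matrix (T×L×M by P×σ×τ×m×q×κ×t×μ):
  T: [-2 -2 -2  0 -3 -2  1 -1]
  L: [-1  0 -1  0  0 -1  0 -1]
  M: [ 1  1  1  1  1  1  0  1]
RREF → pivots at {P,σ,m} ⇒ r = 3
Pivot set = {P,σ,m}, free = {τ,q,κ,t,μ}
RREF:
  r0: [   1    0    1    0    0    1    0    1]
  r1: [   0    1    0    0  3/2    0 -1/2 -1/2]
  r2: [   0    0    0    1 -1/2    0  1/2  1/2]
Fix exponent of t at 1, τ at 0, q at 0, κ at 0, μ at 0; solve each RREF row for its pivot's exponent:
  r0: exp(P) + (0)·1 = 0 ⇒ exp(P) = 0
  r1: exp(σ) + (-1/2)·1 = 0 ⇒ exp(σ) = 1/2
  r2: exp(m) + (1/2)·1 = 0 ⇒ exp(m) = -1/2
Π_4 = σ^(1/2) · m^(-1/2) · t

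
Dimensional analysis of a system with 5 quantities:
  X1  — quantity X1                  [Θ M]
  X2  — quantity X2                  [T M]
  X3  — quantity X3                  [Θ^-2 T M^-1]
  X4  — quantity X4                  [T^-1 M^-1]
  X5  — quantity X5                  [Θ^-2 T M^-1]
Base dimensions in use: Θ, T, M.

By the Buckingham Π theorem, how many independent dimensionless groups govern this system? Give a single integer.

Dimensional matrix (Θ×T×M by X1×X2×X3×X4×X5):
  Θ: [ 1  0 -2  0 -2]
  T: [ 0  1  1 -1  1]
  M: [ 1  1 -1 -1 -1]
Echelon form has 2 nonzero rows (pivots: X1,X2)
Π count = n − r = 5 − 2 = 3

3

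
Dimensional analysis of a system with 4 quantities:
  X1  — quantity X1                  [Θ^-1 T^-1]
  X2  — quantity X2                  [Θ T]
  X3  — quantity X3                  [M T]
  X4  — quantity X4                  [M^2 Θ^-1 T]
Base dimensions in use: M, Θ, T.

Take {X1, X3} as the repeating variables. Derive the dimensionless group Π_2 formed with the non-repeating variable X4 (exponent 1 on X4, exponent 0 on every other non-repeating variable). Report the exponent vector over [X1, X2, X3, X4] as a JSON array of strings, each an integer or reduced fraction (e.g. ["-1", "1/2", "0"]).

["-1", "0", "-2", "1"]

Dimensional matrix (M×Θ×T by X1×X2×X3×X4):
  M: [ 0  0  1  2]
  Θ: [-1  1  0 -1]
  T: [-1  1  1  1]
RREF → pivots at {X1,X3} ⇒ r = 2
Repeat: X1,X3; free: X2,X4
RREF:
  r0: [   1   -1    0    1]
  r1: [   0    0    1    2]
  r2: [   0    0    0    0]
Fix exponent of X4 at 1, X2 at 0; solve each RREF row for its pivot's exponent:
  r0: exp(X1) + (1)·1 = 0 ⇒ exp(X1) = -1
  r1: exp(X3) + (2)·1 = 0 ⇒ exp(X3) = -2
Π_2 = X1^-1 · X3^-2 · X4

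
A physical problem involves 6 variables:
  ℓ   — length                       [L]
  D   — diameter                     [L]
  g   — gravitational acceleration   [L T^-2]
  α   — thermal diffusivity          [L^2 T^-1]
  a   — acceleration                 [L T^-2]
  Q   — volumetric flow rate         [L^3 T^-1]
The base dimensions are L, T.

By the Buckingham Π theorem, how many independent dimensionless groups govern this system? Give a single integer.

4

Exponent matrix [L,T] × [ℓ,D,g,α,a,Q]:
  L: [ 1  1  1  2  1  3]
  T: [ 0  0 -2 -1 -2 -1]
Echelon form has 2 nonzero rows (pivots: ℓ,g)
Π count = n − r = 6 − 2 = 4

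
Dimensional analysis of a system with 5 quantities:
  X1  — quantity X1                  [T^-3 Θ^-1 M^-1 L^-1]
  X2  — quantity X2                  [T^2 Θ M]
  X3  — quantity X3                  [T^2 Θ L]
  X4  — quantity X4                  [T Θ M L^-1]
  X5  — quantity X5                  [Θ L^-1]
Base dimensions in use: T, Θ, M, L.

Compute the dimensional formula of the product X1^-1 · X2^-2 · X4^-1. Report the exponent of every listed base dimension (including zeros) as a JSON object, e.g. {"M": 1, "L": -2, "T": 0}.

Dimensional matrix (T×Θ×M×L by X1×X2×X3×X4×X5):
  T: [-3  2  2  1  0]
  Θ: [-1  1  1  1  1]
  M: [-1  1  0  1  0]
  L: [-1  0  1 -1 -1]
  [T]: (-1)·-3+(-2)·2+(-1)·1 = -2
  [Θ]: (-1)·-1+(-2)·1+(-1)·1 = -2
  [M]: (-1)·-1+(-2)·1+(-1)·1 = -2
  [L]: (-1)·-1+(-2)·0+(-1)·-1 = 2
⇒ T^-2 Θ^-2 M^-2 L^2

{"T": -2, "Θ": -2, "M": -2, "L": 2}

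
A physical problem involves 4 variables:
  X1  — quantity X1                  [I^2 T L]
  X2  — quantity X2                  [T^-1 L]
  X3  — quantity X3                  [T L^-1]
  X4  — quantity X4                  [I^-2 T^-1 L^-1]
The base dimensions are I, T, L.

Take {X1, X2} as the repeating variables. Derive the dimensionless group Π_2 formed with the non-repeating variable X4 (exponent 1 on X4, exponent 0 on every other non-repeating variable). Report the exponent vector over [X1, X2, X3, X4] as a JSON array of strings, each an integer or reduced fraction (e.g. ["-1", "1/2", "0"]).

["1", "0", "0", "1"]

Dimensional matrix (I×T×L by X1×X2×X3×X4):
  I: [ 2  0  0 -2]
  T: [ 1 -1  1 -1]
  L: [ 1  1 -1 -1]
RREF → pivots at {X1,X2} ⇒ r = 2
Repeat: X1,X2; free: X3,X4
RREF:
  r0: [   1    0    0   -1]
  r1: [   0    1   -1    0]
  r2: [   0    0    0    0]
Fix exponent of X4 at 1, X3 at 0; solve each RREF row for its pivot's exponent:
  r0: exp(X1) + (-1)·1 = 0 ⇒ exp(X1) = 1
  r1: exp(X2) + (0)·1 = 0 ⇒ exp(X2) = 0
Π_2 = X1 · X4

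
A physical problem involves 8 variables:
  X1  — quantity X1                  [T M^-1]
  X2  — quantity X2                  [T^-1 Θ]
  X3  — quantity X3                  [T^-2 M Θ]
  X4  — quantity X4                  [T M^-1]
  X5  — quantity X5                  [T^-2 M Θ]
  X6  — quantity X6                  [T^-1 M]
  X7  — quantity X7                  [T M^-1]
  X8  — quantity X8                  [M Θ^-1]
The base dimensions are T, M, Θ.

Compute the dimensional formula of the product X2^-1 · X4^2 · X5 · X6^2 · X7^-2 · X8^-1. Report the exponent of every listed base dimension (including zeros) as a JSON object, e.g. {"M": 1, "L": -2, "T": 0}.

{"T": -3, "M": 2, "Θ": 1}

Dimensional matrix (T×M×Θ by X1×X2×X3×X4×X5×X6×X7×X8):
  T: [ 1 -1 -2  1 -2 -1  1  0]
  M: [-1  0  1 -1  1  1 -1  1]
  Θ: [ 0  1  1  0  1  0  0 -1]
  [T]: (-1)·-1+(2)·1+(1)·-2+(2)·-1+(-2)·1+(-1)·0 = -3
  [M]: (-1)·0+(2)·-1+(1)·1+(2)·1+(-2)·-1+(-1)·1 = 2
  [Θ]: (-1)·1+(2)·0+(1)·1+(2)·0+(-2)·0+(-1)·-1 = 1
⇒ T^-3 M^2 Θ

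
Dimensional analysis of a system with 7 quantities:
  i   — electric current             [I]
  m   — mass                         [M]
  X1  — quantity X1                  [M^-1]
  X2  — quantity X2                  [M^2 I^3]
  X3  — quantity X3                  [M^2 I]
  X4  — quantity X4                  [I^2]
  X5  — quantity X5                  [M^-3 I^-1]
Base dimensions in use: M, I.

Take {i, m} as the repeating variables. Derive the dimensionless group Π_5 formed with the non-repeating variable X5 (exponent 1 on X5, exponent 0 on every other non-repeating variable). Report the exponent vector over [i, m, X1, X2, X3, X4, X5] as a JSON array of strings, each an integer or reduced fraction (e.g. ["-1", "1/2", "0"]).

Dimensional matrix (M×I by i×m×X1×X2×X3×X4×X5):
  M: [ 0  1 -1  2  2  0 -3]
  I: [ 1  0  0  3  1  2 -1]
RREF → pivots at {i,m} ⇒ r = 2
Pivot set = {i,m}, free = {X1,X2,X3,X4,X5}
RREF:
  r0: [   1    0    0    3    1    2   -1]
  r1: [   0    1   -1    2    2    0   -3]
Fix exponent of X5 at 1, X1 at 0, X2 at 0, X3 at 0, X4 at 0; solve each RREF row for its pivot's exponent:
  r0: exp(i) + (-1)·1 = 0 ⇒ exp(i) = 1
  r1: exp(m) + (-3)·1 = 0 ⇒ exp(m) = 3
Π_5 = i · m^3 · X5

["1", "3", "0", "0", "0", "0", "1"]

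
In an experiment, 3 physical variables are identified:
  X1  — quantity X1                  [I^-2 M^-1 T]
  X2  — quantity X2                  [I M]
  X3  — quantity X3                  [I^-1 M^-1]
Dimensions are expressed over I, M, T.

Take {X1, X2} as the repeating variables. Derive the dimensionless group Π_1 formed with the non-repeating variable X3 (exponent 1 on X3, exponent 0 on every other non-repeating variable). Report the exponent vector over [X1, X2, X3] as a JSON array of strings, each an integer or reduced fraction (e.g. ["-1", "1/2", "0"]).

Dimensional matrix (I×M×T by X1×X2×X3):
  I: [-2  1 -1]
  M: [-1  1 -1]
  T: [ 1  0  0]
Echelon form has 2 nonzero rows (pivots: X1,X2)
Repeat: X1,X2; free: X3
RREF:
  r0: [   1    0    0]
  r1: [   0    1   -1]
  r2: [   0    0    0]
Fix exponent of X3 at 1; solve each RREF row for its pivot's exponent:
  r0: exp(X1) + (0)·1 = 0 ⇒ exp(X1) = 0
  r1: exp(X2) + (-1)·1 = 0 ⇒ exp(X2) = 1
Π_1 = X2 · X3

["0", "1", "1"]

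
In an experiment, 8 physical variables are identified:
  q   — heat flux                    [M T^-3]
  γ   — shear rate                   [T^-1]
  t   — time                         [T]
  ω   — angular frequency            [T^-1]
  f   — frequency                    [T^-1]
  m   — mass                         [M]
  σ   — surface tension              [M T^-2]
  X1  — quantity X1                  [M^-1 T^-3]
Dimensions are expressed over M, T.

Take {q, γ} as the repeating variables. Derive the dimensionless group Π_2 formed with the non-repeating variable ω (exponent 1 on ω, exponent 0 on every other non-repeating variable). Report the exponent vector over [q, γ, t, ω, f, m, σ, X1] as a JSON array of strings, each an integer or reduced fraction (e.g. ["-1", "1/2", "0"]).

Exponent matrix [M,T] × [q,γ,t,ω,f,m,σ,X1]:
  M: [ 1  0  0  0  0  1  1 -1]
  T: [-3 -1  1 -1 -1  0 -2 -3]
Row reduction gives pivot columns q,γ; rank = 2
Repeat: q,γ; free: t,ω,f,m,σ,X1
RREF:
  r0: [   1    0    0    0    0    1    1   -1]
  r1: [   0    1   -1    1    1   -3   -1    6]
Fix exponent of ω at 1, t at 0, f at 0, m at 0, σ at 0, X1 at 0; solve each RREF row for its pivot's exponent:
  r0: exp(q) + (0)·1 = 0 ⇒ exp(q) = 0
  r1: exp(γ) + (1)·1 = 0 ⇒ exp(γ) = -1
Π_2 = γ^-1 · ω

["0", "-1", "0", "1", "0", "0", "0", "0"]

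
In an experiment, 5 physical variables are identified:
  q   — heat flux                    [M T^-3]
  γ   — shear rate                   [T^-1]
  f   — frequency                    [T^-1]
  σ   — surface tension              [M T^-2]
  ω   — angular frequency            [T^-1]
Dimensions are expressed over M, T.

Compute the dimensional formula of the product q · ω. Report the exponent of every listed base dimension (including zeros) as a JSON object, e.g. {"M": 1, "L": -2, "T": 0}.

{"M": 1, "T": -4}

Dimensional matrix (M×T by q×γ×f×σ×ω):
  M: [ 1  0  0  1  0]
  T: [-3 -1 -1 -2 -1]
  [M]: (1)·1+(1)·0 = 1
  [T]: (1)·-3+(1)·-1 = -4
⇒ M T^-4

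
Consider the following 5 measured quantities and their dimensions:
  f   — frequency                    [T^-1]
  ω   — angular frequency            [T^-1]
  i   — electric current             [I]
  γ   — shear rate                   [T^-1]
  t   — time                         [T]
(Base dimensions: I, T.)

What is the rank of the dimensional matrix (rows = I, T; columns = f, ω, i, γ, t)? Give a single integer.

Write exponents as rows I,T / cols f,ω,i,γ,t:
  I: [ 0  0  1  0  0]
  T: [-1 -1  0 -1  1]
Row reduction gives pivot columns f,i; rank = 2

2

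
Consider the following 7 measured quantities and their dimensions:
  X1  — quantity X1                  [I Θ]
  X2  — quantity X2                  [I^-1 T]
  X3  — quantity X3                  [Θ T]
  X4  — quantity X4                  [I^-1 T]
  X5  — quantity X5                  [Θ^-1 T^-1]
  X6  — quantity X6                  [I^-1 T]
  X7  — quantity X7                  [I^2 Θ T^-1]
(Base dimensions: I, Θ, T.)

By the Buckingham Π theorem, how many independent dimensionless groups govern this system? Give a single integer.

5

Exponent matrix [I,Θ,T] × [X1,X2,X3,X4,X5,X6,X7]:
  I: [ 1 -1  0 -1  0 -1  2]
  Θ: [ 1  0  1  0 -1  0  1]
  T: [ 0  1  1  1 -1  1 -1]
RREF → pivots at {X1,X2} ⇒ r = 2
Π count = n − r = 7 − 2 = 5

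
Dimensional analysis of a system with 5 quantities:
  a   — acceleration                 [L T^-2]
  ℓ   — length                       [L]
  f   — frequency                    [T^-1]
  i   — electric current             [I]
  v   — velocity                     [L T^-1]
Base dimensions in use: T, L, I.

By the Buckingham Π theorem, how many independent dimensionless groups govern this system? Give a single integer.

2

Write exponents as rows T,L,I / cols a,ℓ,f,i,v:
  T: [-2  0 -1  0 -1]
  L: [ 1  1  0  0  1]
  I: [ 0  0  0  1  0]
Row reduction gives pivot columns a,ℓ,i; rank = 3
n=5, r=3 ⇒ 2 dimensionless groups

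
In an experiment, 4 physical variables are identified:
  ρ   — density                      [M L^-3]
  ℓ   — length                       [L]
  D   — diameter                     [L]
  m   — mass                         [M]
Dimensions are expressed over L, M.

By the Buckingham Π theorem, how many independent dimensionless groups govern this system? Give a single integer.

Write exponents as rows L,M / cols ρ,ℓ,D,m:
  L: [-3  1  1  0]
  M: [ 1  0  0  1]
Echelon form has 2 nonzero rows (pivots: ρ,ℓ)
n=4, r=2 ⇒ 2 dimensionless groups

2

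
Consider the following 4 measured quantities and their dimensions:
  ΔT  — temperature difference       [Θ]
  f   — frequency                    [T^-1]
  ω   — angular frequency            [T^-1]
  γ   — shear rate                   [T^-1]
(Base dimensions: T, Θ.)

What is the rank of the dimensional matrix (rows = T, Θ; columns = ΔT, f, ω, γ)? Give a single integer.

Dimensional matrix (T×Θ by ΔT×f×ω×γ):
  T: [ 0 -1 -1 -1]
  Θ: [ 1  0  0  0]
RREF → pivots at {ΔT,f} ⇒ r = 2

2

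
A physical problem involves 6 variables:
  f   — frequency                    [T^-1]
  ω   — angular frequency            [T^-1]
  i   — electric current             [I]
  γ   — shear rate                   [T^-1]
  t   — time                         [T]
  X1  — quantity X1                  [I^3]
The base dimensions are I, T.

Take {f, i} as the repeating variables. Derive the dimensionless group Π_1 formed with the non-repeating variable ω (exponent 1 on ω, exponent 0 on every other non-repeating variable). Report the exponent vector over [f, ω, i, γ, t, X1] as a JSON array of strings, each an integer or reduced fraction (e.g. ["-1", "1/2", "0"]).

Write exponents as rows I,T / cols f,ω,i,γ,t,X1:
  I: [ 0  0  1  0  0  3]
  T: [-1 -1  0 -1  1  0]
Row reduction gives pivot columns f,i; rank = 2
Pivot set = {f,i}, free = {ω,γ,t,X1}
RREF:
  r0: [   1    1    0    1   -1    0]
  r1: [   0    0    1    0    0    3]
Fix exponent of ω at 1, γ at 0, t at 0, X1 at 0; solve each RREF row for its pivot's exponent:
  r0: exp(f) + (1)·1 = 0 ⇒ exp(f) = -1
  r1: exp(i) + (0)·1 = 0 ⇒ exp(i) = 0
Π_1 = f^-1 · ω

["-1", "1", "0", "0", "0", "0"]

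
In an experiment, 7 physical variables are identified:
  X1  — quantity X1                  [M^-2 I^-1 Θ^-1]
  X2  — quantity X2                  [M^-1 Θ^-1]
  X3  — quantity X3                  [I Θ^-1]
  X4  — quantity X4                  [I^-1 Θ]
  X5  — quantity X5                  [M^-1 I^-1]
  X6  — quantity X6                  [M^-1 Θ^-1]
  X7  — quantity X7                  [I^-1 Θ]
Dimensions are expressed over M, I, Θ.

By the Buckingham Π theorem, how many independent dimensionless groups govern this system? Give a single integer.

Write exponents as rows M,I,Θ / cols X1,X2,X3,X4,X5,X6,X7:
  M: [-2 -1  0  0 -1 -1  0]
  I: [-1  0  1 -1 -1  0 -1]
  Θ: [-1 -1 -1  1  0 -1  1]
Echelon form has 2 nonzero rows (pivots: X1,X2)
7 vars − rank 2 = 5 Π groups

5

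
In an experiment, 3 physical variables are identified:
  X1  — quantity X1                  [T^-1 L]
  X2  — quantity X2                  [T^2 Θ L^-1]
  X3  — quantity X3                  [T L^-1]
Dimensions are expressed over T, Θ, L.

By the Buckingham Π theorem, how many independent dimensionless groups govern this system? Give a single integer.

Exponent matrix [T,Θ,L] × [X1,X2,X3]:
  T: [-1  2  1]
  Θ: [ 0  1  0]
  L: [ 1 -1 -1]
Echelon form has 2 nonzero rows (pivots: X1,X2)
Π count = n − r = 3 − 2 = 1

1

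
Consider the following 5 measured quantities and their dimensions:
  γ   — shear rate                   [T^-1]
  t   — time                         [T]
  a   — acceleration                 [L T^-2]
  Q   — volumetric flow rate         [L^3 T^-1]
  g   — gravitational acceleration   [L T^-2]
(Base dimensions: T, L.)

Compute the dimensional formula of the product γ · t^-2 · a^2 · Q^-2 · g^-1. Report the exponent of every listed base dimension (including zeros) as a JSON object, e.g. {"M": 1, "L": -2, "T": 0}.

Dimensional matrix (T×L by γ×t×a×Q×g):
  T: [-1  1 -2 -1 -2]
  L: [ 0  0  1  3  1]
  [T]: (1)·-1+(-2)·1+(2)·-2+(-2)·-1+(-1)·-2 = -3
  [L]: (1)·0+(-2)·0+(2)·1+(-2)·3+(-1)·1 = -5
⇒ T^-3 L^-5

{"T": -3, "L": -5}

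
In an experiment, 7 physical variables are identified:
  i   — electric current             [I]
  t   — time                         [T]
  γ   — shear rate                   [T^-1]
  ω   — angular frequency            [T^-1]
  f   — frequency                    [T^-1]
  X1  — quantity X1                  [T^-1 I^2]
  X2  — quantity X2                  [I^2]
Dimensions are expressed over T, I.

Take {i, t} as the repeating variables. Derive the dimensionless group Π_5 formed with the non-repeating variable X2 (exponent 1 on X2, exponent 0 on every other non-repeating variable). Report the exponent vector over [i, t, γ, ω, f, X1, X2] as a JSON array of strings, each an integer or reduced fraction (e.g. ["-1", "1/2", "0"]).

Dimensional matrix (T×I by i×t×γ×ω×f×X1×X2):
  T: [ 0  1 -1 -1 -1 -1  0]
  I: [ 1  0  0  0  0  2  2]
Row reduction gives pivot columns i,t; rank = 2
Repeat: i,t; free: γ,ω,f,X1,X2
RREF:
  r0: [   1    0    0    0    0    2    2]
  r1: [   0    1   -1   -1   -1   -1    0]
Fix exponent of X2 at 1, γ at 0, ω at 0, f at 0, X1 at 0; solve each RREF row for its pivot's exponent:
  r0: exp(i) + (2)·1 = 0 ⇒ exp(i) = -2
  r1: exp(t) + (0)·1 = 0 ⇒ exp(t) = 0
Π_5 = i^-2 · X2

["-2", "0", "0", "0", "0", "0", "1"]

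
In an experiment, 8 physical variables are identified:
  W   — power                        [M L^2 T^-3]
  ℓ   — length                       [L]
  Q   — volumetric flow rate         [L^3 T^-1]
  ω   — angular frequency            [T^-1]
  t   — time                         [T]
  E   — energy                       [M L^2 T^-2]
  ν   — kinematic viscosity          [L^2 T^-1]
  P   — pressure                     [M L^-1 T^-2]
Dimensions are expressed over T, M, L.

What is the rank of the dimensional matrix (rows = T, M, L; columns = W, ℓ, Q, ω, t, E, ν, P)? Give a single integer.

3

Exponent matrix [T,M,L] × [W,ℓ,Q,ω,t,E,ν,P]:
  T: [-3  0 -1 -1  1 -2 -1 -2]
  M: [ 1  0  0  0  0  1  0  1]
  L: [ 2  1  3  0  0  2  2 -1]
Row reduction gives pivot columns W,ℓ,Q; rank = 3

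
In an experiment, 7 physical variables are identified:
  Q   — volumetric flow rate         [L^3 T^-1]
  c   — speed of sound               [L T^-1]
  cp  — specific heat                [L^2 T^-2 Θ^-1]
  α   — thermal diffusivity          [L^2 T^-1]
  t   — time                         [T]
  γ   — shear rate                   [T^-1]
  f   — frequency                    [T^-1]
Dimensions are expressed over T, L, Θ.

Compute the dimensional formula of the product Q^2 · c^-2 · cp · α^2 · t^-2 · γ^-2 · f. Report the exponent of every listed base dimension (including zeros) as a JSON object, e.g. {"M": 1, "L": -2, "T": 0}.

{"T": -5, "L": 10, "Θ": -1}

Exponent matrix [T,L,Θ] × [Q,c,cp,α,t,γ,f]:
  T: [-1 -1 -2 -1  1 -1 -1]
  L: [ 3  1  2  2  0  0  0]
  Θ: [ 0  0 -1  0  0  0  0]
  [T]: (2)·-1+(-2)·-1+(1)·-2+(2)·-1+(-2)·1+(-2)·-1+(1)·-1 = -5
  [L]: (2)·3+(-2)·1+(1)·2+(2)·2+(-2)·0+(-2)·0+(1)·0 = 10
  [Θ]: (2)·0+(-2)·0+(1)·-1+(2)·0+(-2)·0+(-2)·0+(1)·0 = -1
⇒ T^-5 L^10 Θ^-1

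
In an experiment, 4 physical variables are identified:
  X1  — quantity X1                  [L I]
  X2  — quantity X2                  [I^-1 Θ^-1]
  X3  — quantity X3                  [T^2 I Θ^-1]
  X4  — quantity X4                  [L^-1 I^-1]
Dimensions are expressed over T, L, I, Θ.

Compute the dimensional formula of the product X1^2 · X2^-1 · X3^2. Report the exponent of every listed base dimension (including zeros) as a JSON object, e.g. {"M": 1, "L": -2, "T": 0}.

{"T": 4, "L": 2, "I": 5, "Θ": -1}

Exponent matrix [T,L,I,Θ] × [X1,X2,X3,X4]:
  T: [ 0  0  2  0]
  L: [ 1  0  0 -1]
  I: [ 1 -1  1 -1]
  Θ: [ 0 -1 -1  0]
  [T]: (2)·0+(-1)·0+(2)·2 = 4
  [L]: (2)·1+(-1)·0+(2)·0 = 2
  [I]: (2)·1+(-1)·-1+(2)·1 = 5
  [Θ]: (2)·0+(-1)·-1+(2)·-1 = -1
⇒ T^4 L^2 I^5 Θ^-1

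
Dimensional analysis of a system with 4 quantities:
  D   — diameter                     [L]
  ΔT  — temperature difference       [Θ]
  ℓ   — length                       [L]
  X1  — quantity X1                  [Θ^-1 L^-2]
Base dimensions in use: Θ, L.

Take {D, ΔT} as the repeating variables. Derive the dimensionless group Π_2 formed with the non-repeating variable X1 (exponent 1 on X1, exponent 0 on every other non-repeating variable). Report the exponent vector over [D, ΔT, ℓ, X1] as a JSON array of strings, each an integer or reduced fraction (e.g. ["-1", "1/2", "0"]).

Dimensional matrix (Θ×L by D×ΔT×ℓ×X1):
  Θ: [ 0  1  0 -1]
  L: [ 1  0  1 -2]
RREF → pivots at {D,ΔT} ⇒ r = 2
Pivot set = {D,ΔT}, free = {ℓ,X1}
RREF:
  r0: [   1    0    1   -2]
  r1: [   0    1    0   -1]
Fix exponent of X1 at 1, ℓ at 0; solve each RREF row for its pivot's exponent:
  r0: exp(D) + (-2)·1 = 0 ⇒ exp(D) = 2
  r1: exp(ΔT) + (-1)·1 = 0 ⇒ exp(ΔT) = 1
Π_2 = D^2 · ΔT · X1

["2", "1", "0", "1"]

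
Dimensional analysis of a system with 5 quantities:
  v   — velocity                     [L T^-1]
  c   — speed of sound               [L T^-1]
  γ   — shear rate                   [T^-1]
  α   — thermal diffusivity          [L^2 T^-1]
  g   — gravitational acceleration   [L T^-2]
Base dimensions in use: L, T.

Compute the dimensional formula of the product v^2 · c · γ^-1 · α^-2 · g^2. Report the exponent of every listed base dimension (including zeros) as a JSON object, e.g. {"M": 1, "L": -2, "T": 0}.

{"L": 1, "T": -4}

Write exponents as rows L,T / cols v,c,γ,α,g:
  L: [ 1  1  0  2  1]
  T: [-1 -1 -1 -1 -2]
  [L]: (2)·1+(1)·1+(-1)·0+(-2)·2+(2)·1 = 1
  [T]: (2)·-1+(1)·-1+(-1)·-1+(-2)·-1+(2)·-2 = -4
⇒ L T^-4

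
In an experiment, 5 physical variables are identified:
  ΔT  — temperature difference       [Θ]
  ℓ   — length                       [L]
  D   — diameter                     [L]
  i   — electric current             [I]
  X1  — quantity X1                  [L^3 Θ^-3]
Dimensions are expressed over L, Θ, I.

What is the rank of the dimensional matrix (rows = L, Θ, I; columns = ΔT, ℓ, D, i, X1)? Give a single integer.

3

Exponent matrix [L,Θ,I] × [ΔT,ℓ,D,i,X1]:
  L: [ 0  1  1  0  3]
  Θ: [ 1  0  0  0 -3]
  I: [ 0  0  0  1  0]
RREF → pivots at {ΔT,ℓ,i} ⇒ r = 3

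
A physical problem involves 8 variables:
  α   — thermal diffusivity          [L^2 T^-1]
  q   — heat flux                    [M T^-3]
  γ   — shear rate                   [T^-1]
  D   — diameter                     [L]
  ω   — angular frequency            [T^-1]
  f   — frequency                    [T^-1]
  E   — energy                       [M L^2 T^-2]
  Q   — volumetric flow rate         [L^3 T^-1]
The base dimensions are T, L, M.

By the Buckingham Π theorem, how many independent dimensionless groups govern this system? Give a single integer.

Write exponents as rows T,L,M / cols α,q,γ,D,ω,f,E,Q:
  T: [-1 -3 -1  0 -1 -1 -2 -1]
  L: [ 2  0  0  1  0  0  2  3]
  M: [ 0  1  0  0  0  0  1  0]
Echelon form has 3 nonzero rows (pivots: α,q,γ)
8 vars − rank 3 = 5 Π groups

5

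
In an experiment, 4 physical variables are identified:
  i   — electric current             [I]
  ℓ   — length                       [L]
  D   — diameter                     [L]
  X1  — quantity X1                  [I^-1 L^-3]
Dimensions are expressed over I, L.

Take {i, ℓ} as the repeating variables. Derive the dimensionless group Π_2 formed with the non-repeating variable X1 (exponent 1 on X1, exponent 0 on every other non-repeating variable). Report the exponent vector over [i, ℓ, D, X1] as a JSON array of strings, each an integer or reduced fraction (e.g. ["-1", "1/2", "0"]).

["1", "3", "0", "1"]

Dimensional matrix (I×L by i×ℓ×D×X1):
  I: [ 1  0  0 -1]
  L: [ 0  1  1 -3]
Row reduction gives pivot columns i,ℓ; rank = 2
Repeat: i,ℓ; free: D,X1
RREF:
  r0: [   1    0    0   -1]
  r1: [   0    1    1   -3]
Fix exponent of X1 at 1, D at 0; solve each RREF row for its pivot's exponent:
  r0: exp(i) + (-1)·1 = 0 ⇒ exp(i) = 1
  r1: exp(ℓ) + (-3)·1 = 0 ⇒ exp(ℓ) = 3
Π_2 = i · ℓ^3 · X1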